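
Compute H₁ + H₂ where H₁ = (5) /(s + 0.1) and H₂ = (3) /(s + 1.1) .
Parallel: H = H₁ + H₂ = (n₁·d₂ + n₂·d₁)/(d₁·d₂).
n₁·d₂ = 5*s + 5.5. n₂·d₁ = 3*s + 0.3. Sum = 8*s + 5.8. d₁·d₂ = s^2 + 1.2*s + 0.11.
H(s) = (8*s + 5.8)/(s^2 + 1.2*s + 0.11)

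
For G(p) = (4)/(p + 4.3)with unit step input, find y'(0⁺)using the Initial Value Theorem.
IVT: y'(0⁺) = lim_{p→∞} p²·Y(p) = lim_{p→∞} p·G(p).
deg(num) = 0, deg(den) = 1, relative degree = 1, so p·G(p) → (leading num)/(leading den) = 4/1 = 4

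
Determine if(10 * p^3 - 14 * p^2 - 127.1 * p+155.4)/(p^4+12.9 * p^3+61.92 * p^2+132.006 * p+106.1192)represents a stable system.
Denominator: p^4 + 12.9*p^3 + 61.92*p^2 + 132.006*p + 106.1192 = (p + 4.4)(p + 3.1)(p^2 + 5.4*p + 7.78). Poles: -2.7 + 0.7j, -2.7 - 0.7j, -3.1, -4.4. All Re(p)<0: Yes (stable)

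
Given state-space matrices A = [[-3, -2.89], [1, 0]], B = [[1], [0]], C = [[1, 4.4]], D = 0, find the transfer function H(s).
H(s) = C(sI - A)⁻¹B + D.
Characteristic polynomial det(sI - A) = s^2 + 3*s + 2.89.
Numerator from C·adj(sI-A)·B + D·det(sI-A) = s + 4.4.
H(s) = (s + 4.4)/(s^2 + 3*s + 2.89)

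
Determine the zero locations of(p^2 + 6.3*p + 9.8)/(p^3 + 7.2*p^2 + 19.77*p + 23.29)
Set numerator = 0: p^2 + 6.3*p + 9.8 = (p + 3.5)(p + 2.8) = 0 → Zeros: -2.8, -3.5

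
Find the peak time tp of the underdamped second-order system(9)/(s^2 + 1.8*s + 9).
Standard form: ωn²/(s²+2ζωn·s+ωn²) → ωn = 3, ζ = 0.3.
ωd = ωn·√(1-ζ²) = 3·√(1-0.3²) = 2.862.
tp = π/ωd = π/2.862 = 1.098 s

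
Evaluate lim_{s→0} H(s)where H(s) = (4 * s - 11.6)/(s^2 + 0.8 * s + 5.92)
DC gain = H(0) = num(0)/den(0) = -11.6/5.92 = -1.959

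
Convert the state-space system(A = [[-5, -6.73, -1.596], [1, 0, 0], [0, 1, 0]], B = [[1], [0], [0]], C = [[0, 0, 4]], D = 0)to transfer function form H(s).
H(s) = C(sI - A)⁻¹B + D.
Characteristic polynomial det(sI - A) = s^3 + 5*s^2 + 6.73*s + 1.596.
Numerator from C·adj(sI-A)·B + D·det(sI-A) = 4.
H(s) = (4)/(s^3 + 5*s^2 + 6.73*s + 1.596)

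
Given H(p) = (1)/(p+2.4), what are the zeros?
Numerator is a nonzero constant (1) → Zeros: none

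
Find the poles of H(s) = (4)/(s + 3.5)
Set denominator = 0: s + 3.5 = 0 → Poles: -3.5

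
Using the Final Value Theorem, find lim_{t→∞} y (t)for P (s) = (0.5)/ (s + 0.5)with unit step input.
FVT: lim_{t→∞} y(t) = lim_{s→0} s*Y(s) where Y(s) = P(s)/s.
= lim_{s→0} P(s) = P(0) = num(0)/den(0) = 0.5/0.5 = 1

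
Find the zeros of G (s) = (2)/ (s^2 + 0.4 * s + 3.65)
Numerator is a nonzero constant (2) → Zeros: none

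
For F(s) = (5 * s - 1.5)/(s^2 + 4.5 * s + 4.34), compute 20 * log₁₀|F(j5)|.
Substitute s = j*5: F(j5) = 0.636051 - 0.517369j.
|F(j5)| = sqrt(Re² + Im²) = 0.8199.
20*log₁₀(0.8199) = -1.72 dB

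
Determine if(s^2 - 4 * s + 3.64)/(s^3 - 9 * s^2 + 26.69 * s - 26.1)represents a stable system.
Denominator: s^3 - 9*s^2 + 26.69*s - 26.1 = (s - 3.6)(s - 2.9)(s - 2.5). Poles: 2.5, 2.9, 3.6. All Re(p)<0: No (unstable)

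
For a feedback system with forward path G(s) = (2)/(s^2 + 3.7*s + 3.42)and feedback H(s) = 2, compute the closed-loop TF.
Closed-loop T = G/(1+GH).
Numerator: G_num * H_den = 2.
Denominator: G_den * H_den + G_num * H_num = (s^2 + 3.7*s + 3.42) + (4) = s^2 + 3.7*s + 7.42.
T(s) = (2)/(s^2 + 3.7*s + 7.42)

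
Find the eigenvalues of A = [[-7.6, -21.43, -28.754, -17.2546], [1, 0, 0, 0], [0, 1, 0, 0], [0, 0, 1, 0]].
Eigenvalues solve det(λI - A) = 0.
Characteristic polynomial: λ^4 + 7.6*λ^3 + 21.43*λ^2 + 28.754*λ + 17.2546 = 0.
Factor: (λ + 3.1)(λ + 2.3)(λ^2 + 2.2*λ + 2.42) = 0.
Roots: -1.1 + 1.1j, -1.1 - 1.1j, -2.3, -3.1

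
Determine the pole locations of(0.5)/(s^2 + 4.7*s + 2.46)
Set denominator = 0: s^2 + 4.7*s + 2.46 = (s + 0.6)(s + 4.1) = 0 → Poles: -0.6, -4.1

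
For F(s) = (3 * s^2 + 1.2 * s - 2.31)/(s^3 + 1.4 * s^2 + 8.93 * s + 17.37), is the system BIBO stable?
Denominator: s^3 + 1.4*s^2 + 8.93*s + 17.37 = (s + 1.8)(s^2 - 0.4*s + 9.65). Poles: -1.8, 0.2 + 3.1j, 0.2 - 3.1j. All Re(p)<0: No (unstable)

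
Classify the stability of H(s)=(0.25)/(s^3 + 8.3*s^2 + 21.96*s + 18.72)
Denominator: s^3 + 8.3*s^2 + 21.96*s + 18.72 = (s + 3.9)(s + 2.4)(s + 2). Poles: -2, -2.4, -3.9. Stable (all poles in LHP)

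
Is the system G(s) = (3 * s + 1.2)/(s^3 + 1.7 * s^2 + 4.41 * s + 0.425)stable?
Denominator: s^3 + 1.7*s^2 + 4.41*s + 0.425 = (s + 0.1)(s^2 + 1.6*s + 4.25). Poles: -0.1, -0.8 + 1.9j, -0.8 - 1.9j. All Re(p)<0: Yes (stable)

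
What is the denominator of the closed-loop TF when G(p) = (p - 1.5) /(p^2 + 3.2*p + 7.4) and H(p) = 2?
Characteristic poly = G_den * H_den + G_num * H_num = (p^2 + 3.2*p + 7.4) + (2*p - 3) = p^2 + 5.2*p + 4.4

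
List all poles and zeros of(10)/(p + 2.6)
Set denominator = 0: p + 2.6 = 0 → Poles: -2.6
Numerator is a nonzero constant (10) → Zeros: none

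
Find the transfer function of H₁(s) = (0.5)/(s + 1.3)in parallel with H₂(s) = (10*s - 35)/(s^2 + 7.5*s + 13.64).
Parallel: H = H₁ + H₂ = (n₁·d₂ + n₂·d₁)/(d₁·d₂).
n₁·d₂ = 0.5*s^2 + 3.75*s + 6.82. n₂·d₁ = 10*s^2 - 22*s - 45.5. Sum = 10.5*s^2 - 18.25*s - 38.68. d₁·d₂ = s^3 + 8.8*s^2 + 23.39*s + 17.732.
H(s) = (10.5*s^2 - 18.25*s - 38.68)/(s^3 + 8.8*s^2 + 23.39*s + 17.732)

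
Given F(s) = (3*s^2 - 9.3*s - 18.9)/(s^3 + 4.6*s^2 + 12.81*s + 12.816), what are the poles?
Set denominator = 0: s^3 + 4.6*s^2 + 12.81*s + 12.816 = (s + 1.6)(s^2 + 3*s + 8.01) = 0 → Poles: -1.5 + 2.4j, -1.5 - 2.4j, -1.6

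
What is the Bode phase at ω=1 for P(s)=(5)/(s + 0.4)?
Substitute s = j*1: P(j1) = 1.72414 - 4.31034j.
∠P(j1) = atan2(Im, Re) = atan2(-4.31034, 1.72414) = -68.20°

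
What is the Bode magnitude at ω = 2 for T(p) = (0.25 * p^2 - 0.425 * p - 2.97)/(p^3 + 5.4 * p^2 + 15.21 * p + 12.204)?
Substitute p = j*2: T(j2) = 0.0308747 + 0.164135j.
|T(j2)| = sqrt(Re² + Im²) = 0.167.
20*log₁₀(0.167) = -15.54 dB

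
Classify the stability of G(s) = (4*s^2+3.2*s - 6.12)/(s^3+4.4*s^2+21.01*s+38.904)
Denominator: s^3 + 4.4*s^2 + 21.01*s + 38.904 = (s + 2.4)(s^2 + 2*s + 16.21). Poles: -1 + 3.9j, -1 - 3.9j, -2.4. Stable (all poles in LHP)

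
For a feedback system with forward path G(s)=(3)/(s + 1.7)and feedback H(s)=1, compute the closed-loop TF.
Closed-loop T = G/(1+GH).
Numerator: G_num * H_den = 3.
Denominator: G_den * H_den + G_num * H_num = (s + 1.7) + (3) = s + 4.7.
T(s) = (3)/(s + 4.7)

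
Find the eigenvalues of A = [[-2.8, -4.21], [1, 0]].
Eigenvalues solve det(λI - A) = 0.
Characteristic polynomial: λ^2 + 2.8*λ + 4.21 = 0.
Roots: -1.4 + 1.5j, -1.4 - 1.5j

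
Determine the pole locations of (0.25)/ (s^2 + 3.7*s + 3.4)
Set denominator = 0: s^2 + 3.7*s + 3.4 = (s + 1.7)(s + 2) = 0 → Poles: -1.7, -2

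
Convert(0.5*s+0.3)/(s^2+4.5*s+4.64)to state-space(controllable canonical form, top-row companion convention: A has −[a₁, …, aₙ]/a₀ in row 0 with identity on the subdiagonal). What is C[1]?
Reachable canonical form: C = numerator coefficients (right-aligned, zero-padded to length n).
num = 0.5*s + 0.3, C = [[0.5, 0.3]].
C[1] = 0.3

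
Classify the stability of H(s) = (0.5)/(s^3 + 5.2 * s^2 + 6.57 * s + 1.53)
Denominator: s^3 + 5.2*s^2 + 6.57*s + 1.53 = (s + 0.3)(s + 3.4)(s + 1.5). Poles: -0.3, -1.5, -3.4. Stable (all poles in LHP)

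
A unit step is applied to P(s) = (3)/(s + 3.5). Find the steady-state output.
FVT: lim_{t→∞} y(t) = lim_{s→0} s*Y(s) where Y(s) = P(s)/s.
= lim_{s→0} P(s) = P(0) = num(0)/den(0) = 3/3.5 = 0.8571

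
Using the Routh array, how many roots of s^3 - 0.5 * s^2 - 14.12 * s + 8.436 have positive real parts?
Routh array:
s^3: [1, -14.12]; s^2: [-0.5, 8.436]; s^1: [2.752]; s^0: [8.436]
First column: [1, -0.5, 2.752, 8.436]. Sign changes = RHP roots = 2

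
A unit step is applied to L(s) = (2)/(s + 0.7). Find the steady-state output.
FVT: lim_{t→∞} y(t) = lim_{s→0} s*Y(s) where Y(s) = L(s)/s.
= lim_{s→0} L(s) = L(0) = num(0)/den(0) = 2/0.7 = 2.857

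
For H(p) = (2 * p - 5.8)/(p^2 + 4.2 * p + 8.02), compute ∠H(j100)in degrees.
Substitute p = j*100: H(j100) = 0.00141931 - 0.0199564j.
∠H(j100) = atan2(Im, Re) = atan2(-0.0199564, 0.00141931) = -85.93°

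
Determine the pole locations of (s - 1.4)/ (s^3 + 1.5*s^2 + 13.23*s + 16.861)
Set denominator = 0: s^3 + 1.5*s^2 + 13.23*s + 16.861 = (s + 1.3)(s^2 + 0.2*s + 12.97) = 0 → Poles: -0.1 + 3.6j, -0.1 - 3.6j, -1.3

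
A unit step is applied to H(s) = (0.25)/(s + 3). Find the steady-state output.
FVT: lim_{t→∞} y(t) = lim_{s→0} s*Y(s) where Y(s) = H(s)/s.
= lim_{s→0} H(s) = H(0) = num(0)/den(0) = 0.25/3 = 0.08333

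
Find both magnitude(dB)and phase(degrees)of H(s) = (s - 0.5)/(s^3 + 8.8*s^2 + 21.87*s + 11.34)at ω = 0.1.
Substitute s = j*0.1: H(j0.1) = -0.0411566 + 0.0168831j.
|H| = 20*log₁₀(sqrt(Re²+Im²)) = -27.04 dB.
∠H = atan2(Im, Re) = 157.70°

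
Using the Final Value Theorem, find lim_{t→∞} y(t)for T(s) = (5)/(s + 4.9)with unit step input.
FVT: lim_{t→∞} y(t) = lim_{s→0} s*Y(s) where Y(s) = T(s)/s.
= lim_{s→0} T(s) = T(0) = num(0)/den(0) = 5/4.9 = 1.02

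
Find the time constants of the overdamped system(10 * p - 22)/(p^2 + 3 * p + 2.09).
Overdamped: real poles at -1.1, -1.9. τ = -1/pole → τ₁ = 0.9091, τ₂ = 0.5263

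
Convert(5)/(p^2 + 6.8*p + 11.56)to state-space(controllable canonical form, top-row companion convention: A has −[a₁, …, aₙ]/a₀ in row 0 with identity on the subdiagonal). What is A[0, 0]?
Reachable canonical form for den = p^2 + 6.8*p + 11.56: top row of A = -[a₁,a₂,...,aₙ]/a₀, ones on the subdiagonal, zeros elsewhere.
A = [[-6.8, -11.56], [1, 0]].
A[0,0] = -6.8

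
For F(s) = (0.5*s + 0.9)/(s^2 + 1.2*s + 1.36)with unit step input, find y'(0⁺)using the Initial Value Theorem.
IVT: y'(0⁺) = lim_{s→∞} s²·Y(s) = lim_{s→∞} s·F(s).
deg(num) = 1, deg(den) = 2, relative degree = 1, so s·F(s) → (leading num)/(leading den) = 0.5/1 = 0.5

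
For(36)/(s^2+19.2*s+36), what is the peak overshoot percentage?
Standard form: ωn²/(s²+2ζωn·s+ωn²) → ωn = 6, ζ = 1.6.
ζ ≥ 1, so the response is non-oscillatory: peak overshoot = 0%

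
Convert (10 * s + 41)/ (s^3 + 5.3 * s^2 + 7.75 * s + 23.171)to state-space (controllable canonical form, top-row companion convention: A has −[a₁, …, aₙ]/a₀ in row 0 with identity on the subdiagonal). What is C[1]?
Reachable canonical form: C = numerator coefficients (right-aligned, zero-padded to length n).
num = 10*s + 41, C = [[0, 10, 41]].
C[1] = 10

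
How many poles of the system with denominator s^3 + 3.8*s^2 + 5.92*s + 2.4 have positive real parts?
s^3 + 3.8*s^2 + 5.92*s + 2.4 = (s + 0.6)(s^2 + 3.2*s + 4). Poles: -0.6, -1.6 + 1.2j, -1.6 - 1.2j. RHP poles (Re>0): 0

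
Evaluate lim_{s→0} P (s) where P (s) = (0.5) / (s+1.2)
DC gain = P(0) = num(0)/den(0) = 0.5/1.2 = 0.4167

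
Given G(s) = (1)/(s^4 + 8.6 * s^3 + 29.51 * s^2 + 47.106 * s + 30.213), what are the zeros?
Numerator is a nonzero constant (1) → Zeros: none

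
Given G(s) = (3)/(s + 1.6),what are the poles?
Set denominator = 0: s + 1.6 = 0 → Poles: -1.6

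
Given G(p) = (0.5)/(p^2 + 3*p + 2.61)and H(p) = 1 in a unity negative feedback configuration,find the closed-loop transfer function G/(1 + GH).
Closed-loop T = G/(1+GH).
Numerator: G_num * H_den = 0.5.
Denominator: G_den * H_den + G_num * H_num = (p^2 + 3*p + 2.61) + (0.5) = p^2 + 3*p + 3.11.
T(p) = (0.5)/(p^2 + 3*p + 3.11)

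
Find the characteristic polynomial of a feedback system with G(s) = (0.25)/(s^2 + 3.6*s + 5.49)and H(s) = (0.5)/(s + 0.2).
Characteristic poly = G_den * H_den + G_num * H_num = (s^3 + 3.8*s^2 + 6.21*s + 1.098) + (0.125) = s^3 + 3.8*s^2 + 6.21*s + 1.223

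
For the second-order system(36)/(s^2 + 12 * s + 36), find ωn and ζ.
Standard form: ωn²/(s²+2ζωn·s+ωn²).
const=36=ωn² → ωn=6, s coeff=12=2ζωn → ζ=1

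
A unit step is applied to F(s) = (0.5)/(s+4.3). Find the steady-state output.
FVT: lim_{t→∞} y(t) = lim_{s→0} s*Y(s) where Y(s) = F(s)/s.
= lim_{s→0} F(s) = F(0) = num(0)/den(0) = 0.5/4.3 = 0.1163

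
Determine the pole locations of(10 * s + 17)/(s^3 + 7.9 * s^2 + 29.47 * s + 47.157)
Set denominator = 0: s^3 + 7.9*s^2 + 29.47*s + 47.157 = (s + 3.3)(s^2 + 4.6*s + 14.29) = 0 → Poles: -2.3 + 3j, -2.3 - 3j, -3.3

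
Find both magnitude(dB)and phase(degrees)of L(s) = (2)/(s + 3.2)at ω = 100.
Substitute s = j*100: L(j100) = 0.000639345 - 0.0199795j.
|L| = 20*log₁₀(sqrt(Re²+Im²)) = -33.98 dB.
∠L = atan2(Im, Re) = -88.17°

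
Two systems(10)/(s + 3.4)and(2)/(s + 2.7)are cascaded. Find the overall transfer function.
Series: H = H₁ · H₂ = (n₁·n₂)/(d₁·d₂).
Num: n₁·n₂ = 20. Den: d₁·d₂ = s^2 + 6.1*s + 9.18.
H(s) = (20)/(s^2 + 6.1*s + 9.18)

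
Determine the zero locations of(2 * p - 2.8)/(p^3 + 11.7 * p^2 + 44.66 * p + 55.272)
Set numerator = 0: 2*p - 2.8 = 0 → Zeros: 1.4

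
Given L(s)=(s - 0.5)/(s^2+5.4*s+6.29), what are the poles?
Set denominator = 0: s^2 + 5.4*s + 6.29 = (s + 3.7)(s + 1.7) = 0 → Poles: -1.7, -3.7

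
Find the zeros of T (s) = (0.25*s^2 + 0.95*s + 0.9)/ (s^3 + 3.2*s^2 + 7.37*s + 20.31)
Set numerator = 0: 0.25*s^2 + 0.95*s + 0.9 = 0.25*(s + 1.8)(s + 2) = 0 → Zeros: -1.8, -2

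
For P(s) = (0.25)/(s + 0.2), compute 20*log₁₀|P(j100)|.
Substitute s = j*100: P(j100) = 4.99998e-06 - 0.00249999j.
|P(j100)| = sqrt(Re² + Im²) = 0.0025.
20*log₁₀(0.0025) = -52.04 dB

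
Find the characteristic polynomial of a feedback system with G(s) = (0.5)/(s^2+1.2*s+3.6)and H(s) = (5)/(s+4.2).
Characteristic poly = G_den * H_den + G_num * H_num = (s^3 + 5.4*s^2 + 8.64*s + 15.12) + (2.5) = s^3 + 5.4*s^2 + 8.64*s + 17.62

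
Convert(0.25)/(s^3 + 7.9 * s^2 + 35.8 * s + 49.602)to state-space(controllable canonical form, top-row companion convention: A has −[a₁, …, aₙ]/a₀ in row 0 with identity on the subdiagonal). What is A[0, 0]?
Reachable canonical form for den = s^3 + 7.9*s^2 + 35.8*s + 49.602: top row of A = -[a₁,a₂,...,aₙ]/a₀, ones on the subdiagonal, zeros elsewhere.
A = [[-7.9, -35.8, -49.602], [1, 0, 0], [0, 1, 0]].
A[0,0] = -7.9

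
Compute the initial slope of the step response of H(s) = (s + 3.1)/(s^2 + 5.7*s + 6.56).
IVT: y'(0⁺) = lim_{s→∞} s²·Y(s) = lim_{s→∞} s·H(s).
deg(num) = 1, deg(den) = 2, relative degree = 1, so s·H(s) → (leading num)/(leading den) = 1/1 = 1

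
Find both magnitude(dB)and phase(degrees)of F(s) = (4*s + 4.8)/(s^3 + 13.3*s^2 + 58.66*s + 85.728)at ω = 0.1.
Substitute s = j*0.1: F(j0.1) = 0.0561347 + 0.000826801j.
|F| = 20*log₁₀(sqrt(Re²+Im²)) = -25.01 dB.
∠F = atan2(Im, Re) = 0.84°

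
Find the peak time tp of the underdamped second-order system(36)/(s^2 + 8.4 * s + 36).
Standard form: ωn²/(s²+2ζωn·s+ωn²) → ωn = 6, ζ = 0.7.
ωd = ωn·√(1-ζ²) = 6·√(1-0.7²) = 4.285.
tp = π/ωd = π/4.285 = 0.7332 s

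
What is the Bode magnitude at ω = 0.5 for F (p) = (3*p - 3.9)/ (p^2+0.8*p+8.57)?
Substitute p = j*0.5: F(j0.5) = -0.459021 + 0.202357j.
|F(j0.5)| = sqrt(Re² + Im²) = 0.5016.
20*log₁₀(0.5016) = -5.99 dB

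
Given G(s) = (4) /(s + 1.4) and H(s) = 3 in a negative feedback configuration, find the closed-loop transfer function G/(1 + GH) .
Closed-loop T = G/(1+GH).
Numerator: G_num * H_den = 4.
Denominator: G_den * H_den + G_num * H_num = (s + 1.4) + (12) = s + 13.4.
T(s) = (4)/(s + 13.4)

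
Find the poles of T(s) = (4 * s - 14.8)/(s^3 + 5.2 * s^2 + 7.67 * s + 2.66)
Set denominator = 0: s^3 + 5.2*s^2 + 7.67*s + 2.66 = (s + 2.8)(s + 1.9)(s + 0.5) = 0 → Poles: -0.5, -1.9, -2.8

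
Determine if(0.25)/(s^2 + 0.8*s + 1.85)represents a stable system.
Denominator: s^2 + 0.8*s + 1.85. Poles: -0.4 + 1.3j, -0.4 - 1.3j. All Re(p)<0: Yes (stable)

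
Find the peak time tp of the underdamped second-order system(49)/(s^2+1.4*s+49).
Standard form: ωn²/(s²+2ζωn·s+ωn²) → ωn = 7, ζ = 0.1.
ωd = ωn·√(1-ζ²) = 7·√(1-0.1²) = 6.965.
tp = π/ωd = π/6.965 = 0.4511 s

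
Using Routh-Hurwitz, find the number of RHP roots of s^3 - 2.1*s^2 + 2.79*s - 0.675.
Routh array:
s^3: [1, 2.79]; s^2: [-2.1, -0.675]; s^1: [2.46857]; s^0: [-0.675]
First column: [1, -2.1, 2.46857, -0.675]. Sign changes = RHP roots = 3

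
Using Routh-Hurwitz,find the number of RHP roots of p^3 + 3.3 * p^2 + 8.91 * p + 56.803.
Routh array:
p^3: [1, 8.91]; p^2: [3.3, 56.803]; p^1: [-8.30303]; p^0: [56.803]
First column: [1, 3.3, -8.30303, 56.803]. Sign changes = RHP roots = 2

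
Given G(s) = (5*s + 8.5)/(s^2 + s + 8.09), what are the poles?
Set denominator = 0: s^2 + s + 8.09 = 0 → Poles: -0.5 + 2.8j, -0.5 - 2.8j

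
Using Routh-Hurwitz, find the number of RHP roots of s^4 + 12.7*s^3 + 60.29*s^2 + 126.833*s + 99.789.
Routh array:
s^4: [1, 60.29, 99.789]; s^3: [12.7, 126.833]; s^2: [50.3031, 99.789]; s^1: [101.639]; s^0: [99.789]
First column: [1, 12.7, 50.3031, 101.639, 99.789]. Sign changes = RHP roots = 0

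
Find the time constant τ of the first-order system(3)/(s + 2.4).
First-order system: τ = -1/pole. Pole = -2.4. τ = -1/(-2.4) = 0.4167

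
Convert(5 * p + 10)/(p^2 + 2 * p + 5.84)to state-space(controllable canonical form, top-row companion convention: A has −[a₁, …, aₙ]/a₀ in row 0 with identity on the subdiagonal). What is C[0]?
Reachable canonical form: C = numerator coefficients (right-aligned, zero-padded to length n).
num = 5*p + 10, C = [[5, 10]].
C[0] = 5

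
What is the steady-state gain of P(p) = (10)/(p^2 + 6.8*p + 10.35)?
DC gain = P(0) = num(0)/den(0) = 10/10.35 = 0.9662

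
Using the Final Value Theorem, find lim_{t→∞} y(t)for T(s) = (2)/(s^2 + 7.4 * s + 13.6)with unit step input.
FVT: lim_{t→∞} y(t) = lim_{s→0} s*Y(s) where Y(s) = T(s)/s.
= lim_{s→0} T(s) = T(0) = num(0)/den(0) = 2/13.6 = 0.1471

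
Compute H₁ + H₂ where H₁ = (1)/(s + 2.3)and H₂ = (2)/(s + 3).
Parallel: H = H₁ + H₂ = (n₁·d₂ + n₂·d₁)/(d₁·d₂).
n₁·d₂ = s + 3. n₂·d₁ = 2*s + 4.6. Sum = 3*s + 7.6. d₁·d₂ = s^2 + 5.3*s + 6.9.
H(s) = (3*s + 7.6)/(s^2 + 5.3*s + 6.9)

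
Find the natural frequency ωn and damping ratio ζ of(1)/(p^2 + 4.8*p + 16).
Underdamped: complex pole -2.4 + 3.2j. ωn = |pole| = 4, ζ = -Re(pole)/ωn = 0.6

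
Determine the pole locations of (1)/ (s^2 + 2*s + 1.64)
Set denominator = 0: s^2 + 2*s + 1.64 = 0 → Poles: -1 + 0.8j, -1 - 0.8j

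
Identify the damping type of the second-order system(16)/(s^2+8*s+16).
Standard form: ωn²/(s²+2ζωn·s+ωn²) gives ωn=4, ζ=1.
Critically damped (ζ = 1)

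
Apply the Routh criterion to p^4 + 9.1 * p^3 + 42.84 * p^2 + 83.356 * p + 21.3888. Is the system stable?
Routh array:
p^4: [1, 42.84, 21.3888]; p^3: [9.1, 83.356]; p^2: [33.68, 21.3888]; p^1: [77.577]; p^0: [21.3888]
First column: [1, 9.1, 33.68, 77.577, 21.3888]. Sign changes = 0.
Yes, stable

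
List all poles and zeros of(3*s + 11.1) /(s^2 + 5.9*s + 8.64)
Set denominator = 0: s^2 + 5.9*s + 8.64 = (s + 3.2)(s + 2.7) = 0 → Poles: -2.7, -3.2
Set numerator = 0: 3*s + 11.1 = 0 → Zeros: -3.7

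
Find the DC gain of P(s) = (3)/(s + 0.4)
DC gain = P(0) = num(0)/den(0) = 3/0.4 = 7.5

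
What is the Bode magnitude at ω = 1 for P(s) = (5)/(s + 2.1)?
Substitute s = j*1: P(j1) = 1.94085 - 0.924214j.
|P(j1)| = sqrt(Re² + Im²) = 2.15.
20*log₁₀(2.15) = 6.65 dB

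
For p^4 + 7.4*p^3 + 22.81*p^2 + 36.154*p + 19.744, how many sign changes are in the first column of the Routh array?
Routh array:
p^4: [1, 22.81, 19.744]; p^3: [7.4, 36.154]; p^2: [17.9243, 19.744]; p^1: [28.0028]; p^0: [19.744]
First column: [1, 7.4, 17.9243, 28.0028, 19.744]. Sign changes = 0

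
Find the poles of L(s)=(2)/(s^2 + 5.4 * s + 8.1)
Set denominator = 0: s^2 + 5.4*s + 8.1 = 0 → Poles: -2.7 + 0.9j, -2.7 - 0.9j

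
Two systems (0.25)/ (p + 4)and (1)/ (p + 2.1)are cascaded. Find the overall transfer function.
Series: H = H₁ · H₂ = (n₁·n₂)/(d₁·d₂).
Num: n₁·n₂ = 0.25. Den: d₁·d₂ = p^2 + 6.1*p + 8.4.
H(p) = (0.25)/(p^2 + 6.1*p + 8.4)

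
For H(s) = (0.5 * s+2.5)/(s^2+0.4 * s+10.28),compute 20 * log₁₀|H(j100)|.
Substitute s = j*100: H(j100) = -0.000230212 - 0.00500607j.
|H(j100)| = sqrt(Re² + Im²) = 0.005011.
20*log₁₀(0.005011) = -46.00 dB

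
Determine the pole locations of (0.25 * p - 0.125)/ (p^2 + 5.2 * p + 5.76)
Set denominator = 0: p^2 + 5.2*p + 5.76 = (p + 1.6)(p + 3.6) = 0 → Poles: -1.6, -3.6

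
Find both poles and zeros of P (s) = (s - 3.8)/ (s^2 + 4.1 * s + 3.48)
Set denominator = 0: s^2 + 4.1*s + 3.48 = (s + 2.9)(s + 1.2) = 0 → Poles: -1.2, -2.9
Set numerator = 0: s - 3.8 = 0 → Zeros: 3.8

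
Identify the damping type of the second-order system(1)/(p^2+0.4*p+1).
Standard form: ωn²/(p²+2ζωn·p+ωn²) gives ωn=1, ζ=0.2.
Underdamped (ζ = 0.2 < 1)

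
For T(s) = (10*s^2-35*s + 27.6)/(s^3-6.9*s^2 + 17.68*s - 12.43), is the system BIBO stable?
Denominator: s^3 - 6.9*s^2 + 17.68*s - 12.43 = (s - 1.1)(s^2 - 5.8*s + 11.3). Poles: 1.1, 2.9 + 1.7j, 2.9 - 1.7j. All Re(p)<0: No (unstable)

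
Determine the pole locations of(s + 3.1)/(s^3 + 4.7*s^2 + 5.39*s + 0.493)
Set denominator = 0: s^3 + 4.7*s^2 + 5.39*s + 0.493 = (s + 1.7)(s + 0.1)(s + 2.9) = 0 → Poles: -0.1, -1.7, -2.9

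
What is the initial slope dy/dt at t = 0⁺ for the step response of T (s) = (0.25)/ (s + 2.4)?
IVT: y'(0⁺) = lim_{s→∞} s²·Y(s) = lim_{s→∞} s·T(s).
deg(num) = 0, deg(den) = 1, relative degree = 1, so s·T(s) → (leading num)/(leading den) = 0.25/1 = 0.25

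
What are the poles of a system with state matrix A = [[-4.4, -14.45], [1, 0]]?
Eigenvalues solve det(λI - A) = 0.
Characteristic polynomial: λ^2 + 4.4*λ + 14.45 = 0.
Roots: -2.2 + 3.1j, -2.2 - 3.1j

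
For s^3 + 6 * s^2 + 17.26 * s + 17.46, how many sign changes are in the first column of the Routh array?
Routh array:
s^3: [1, 17.26]; s^2: [6, 17.46]; s^1: [14.35]; s^0: [17.46]
First column: [1, 6, 14.35, 17.46]. Sign changes = 0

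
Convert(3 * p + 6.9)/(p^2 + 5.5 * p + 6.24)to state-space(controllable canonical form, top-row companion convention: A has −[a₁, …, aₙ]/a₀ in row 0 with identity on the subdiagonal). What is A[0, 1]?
Reachable canonical form for den = p^2 + 5.5*p + 6.24: top row of A = -[a₁,a₂,...,aₙ]/a₀, ones on the subdiagonal, zeros elsewhere.
A = [[-5.5, -6.24], [1, 0]].
A[0,1] = -6.24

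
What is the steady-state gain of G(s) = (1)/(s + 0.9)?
DC gain = G(0) = num(0)/den(0) = 1/0.9 = 1.111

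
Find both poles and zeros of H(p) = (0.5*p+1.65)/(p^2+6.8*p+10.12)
Set denominator = 0: p^2 + 6.8*p + 10.12 = (p + 4.6)(p + 2.2) = 0 → Poles: -2.2, -4.6
Set numerator = 0: 0.5*p + 1.65 = 0 → Zeros: -3.3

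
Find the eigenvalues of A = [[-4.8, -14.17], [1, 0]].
Eigenvalues solve det(λI - A) = 0.
Characteristic polynomial: λ^2 + 4.8*λ + 14.17 = 0.
Roots: -2.4 + 2.9j, -2.4 - 2.9j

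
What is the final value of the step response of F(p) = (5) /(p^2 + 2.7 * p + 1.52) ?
FVT: lim_{t→∞} y(t) = lim_{p→0} p*Y(p) where Y(p) = F(p)/p.
= lim_{p→0} F(p) = F(0) = num(0)/den(0) = 5/1.52 = 3.289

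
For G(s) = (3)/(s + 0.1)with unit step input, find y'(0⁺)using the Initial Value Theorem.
IVT: y'(0⁺) = lim_{s→∞} s²·Y(s) = lim_{s→∞} s·G(s).
deg(num) = 0, deg(den) = 1, relative degree = 1, so s·G(s) → (leading num)/(leading den) = 3/1 = 3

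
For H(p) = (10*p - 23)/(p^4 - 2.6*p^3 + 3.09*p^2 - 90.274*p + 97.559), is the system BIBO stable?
Denominator: p^4 - 2.6*p^3 + 3.09*p^2 - 90.274*p + 97.559 = (p - 4.9)(p - 1.1)(p^2 + 3.4*p + 18.1). Poles: -1.7 + 3.9j, -1.7 - 3.9j, 1.1, 4.9. All Re(p)<0: No (unstable)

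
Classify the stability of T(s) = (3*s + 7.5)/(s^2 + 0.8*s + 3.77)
Denominator: s^2 + 0.8*s + 3.77. Poles: -0.4 + 1.9j, -0.4 - 1.9j. Stable (all poles in LHP)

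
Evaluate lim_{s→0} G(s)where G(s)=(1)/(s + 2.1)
DC gain = G(0) = num(0)/den(0) = 1/2.1 = 0.4762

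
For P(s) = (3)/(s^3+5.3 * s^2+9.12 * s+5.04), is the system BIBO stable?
Denominator: s^3 + 5.3*s^2 + 9.12*s + 5.04 = (s + 2)(s + 1.2)(s + 2.1). Poles: -1.2, -2, -2.1. All Re(p)<0: Yes (stable)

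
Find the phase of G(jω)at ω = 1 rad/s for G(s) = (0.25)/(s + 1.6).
Substitute s = j*1: G(j1) = 0.11236 - 0.0702247j.
∠G(j1) = atan2(Im, Re) = atan2(-0.0702247, 0.11236) = -32.01°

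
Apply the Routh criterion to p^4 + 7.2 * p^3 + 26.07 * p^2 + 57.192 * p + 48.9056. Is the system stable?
Routh array:
p^4: [1, 26.07, 48.9056]; p^3: [7.2, 57.192]; p^2: [18.1267, 48.9056]; p^1: [37.7665]; p^0: [48.9056]
First column: [1, 7.2, 18.1267, 37.7665, 48.9056]. Sign changes = 0.
Yes, stable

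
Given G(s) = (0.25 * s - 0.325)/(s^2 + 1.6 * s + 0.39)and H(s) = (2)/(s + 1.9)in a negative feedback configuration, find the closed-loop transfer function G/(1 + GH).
Closed-loop T = G/(1+GH).
Numerator: G_num * H_den = 0.25*s^2 + 0.15*s - 0.6175.
Denominator: G_den * H_den + G_num * H_num = (s^3 + 3.5*s^2 + 3.43*s + 0.741) + (0.5*s - 0.65) = s^3 + 3.5*s^2 + 3.93*s + 0.091.
T(s) = (0.25*s^2 + 0.15*s - 0.6175)/(s^3 + 3.5*s^2 + 3.93*s + 0.091)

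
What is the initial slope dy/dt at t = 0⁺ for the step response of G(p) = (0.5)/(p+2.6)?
IVT: y'(0⁺) = lim_{p→∞} p²·Y(p) = lim_{p→∞} p·G(p).
deg(num) = 0, deg(den) = 1, relative degree = 1, so p·G(p) → (leading num)/(leading den) = 0.5/1 = 0.5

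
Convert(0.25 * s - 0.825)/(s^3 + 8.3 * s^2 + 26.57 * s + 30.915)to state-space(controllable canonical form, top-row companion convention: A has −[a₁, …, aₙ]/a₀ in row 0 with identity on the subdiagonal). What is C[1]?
Reachable canonical form: C = numerator coefficients (right-aligned, zero-padded to length n).
num = 0.25*s - 0.825, C = [[0, 0.25, -0.825]].
C[1] = 0.25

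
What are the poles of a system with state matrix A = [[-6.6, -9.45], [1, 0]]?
Eigenvalues solve det(λI - A) = 0.
Characteristic polynomial: λ^2 + 6.6*λ + 9.45 = 0.
Factor: (λ + 4.5)(λ + 2.1) = 0.
Roots: -2.1, -4.5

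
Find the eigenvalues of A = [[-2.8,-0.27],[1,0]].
Eigenvalues solve det(λI - A) = 0.
Characteristic polynomial: λ^2 + 2.8*λ + 0.27 = 0.
Factor: (λ + 0.1)(λ + 2.7) = 0.
Roots: -0.1, -2.7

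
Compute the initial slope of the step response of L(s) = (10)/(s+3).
IVT: y'(0⁺) = lim_{s→∞} s²·Y(s) = lim_{s→∞} s·L(s).
deg(num) = 0, deg(den) = 1, relative degree = 1, so s·L(s) → (leading num)/(leading den) = 10/1 = 10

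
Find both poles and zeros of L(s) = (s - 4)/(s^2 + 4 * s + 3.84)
Set denominator = 0: s^2 + 4*s + 3.84 = (s + 1.6)(s + 2.4) = 0 → Poles: -1.6, -2.4
Set numerator = 0: s - 4 = 0 → Zeros: 4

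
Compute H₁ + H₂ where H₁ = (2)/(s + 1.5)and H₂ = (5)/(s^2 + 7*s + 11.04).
Parallel: H = H₁ + H₂ = (n₁·d₂ + n₂·d₁)/(d₁·d₂).
n₁·d₂ = 2*s^2 + 14*s + 22.08. n₂·d₁ = 5*s + 7.5. Sum = 2*s^2 + 19*s + 29.58. d₁·d₂ = s^3 + 8.5*s^2 + 21.54*s + 16.56.
H(s) = (2*s^2 + 19*s + 29.58)/(s^3 + 8.5*s^2 + 21.54*s + 16.56)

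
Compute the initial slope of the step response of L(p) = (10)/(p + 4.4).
IVT: y'(0⁺) = lim_{p→∞} p²·Y(p) = lim_{p→∞} p·L(p).
deg(num) = 0, deg(den) = 1, relative degree = 1, so p·L(p) → (leading num)/(leading den) = 10/1 = 10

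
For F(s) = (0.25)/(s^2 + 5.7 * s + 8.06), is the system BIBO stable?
Denominator: s^2 + 5.7*s + 8.06 = (s + 2.6)(s + 3.1). Poles: -2.6, -3.1. All Re(p)<0: Yes (stable)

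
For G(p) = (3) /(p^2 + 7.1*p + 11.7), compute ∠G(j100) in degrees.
Substitute p = j*100: G(j100) = -0.000298841 - 2.12426e-05j.
∠G(j100) = atan2(Im, Re) = atan2(-2.12426e-05, -0.000298841) = -175.93°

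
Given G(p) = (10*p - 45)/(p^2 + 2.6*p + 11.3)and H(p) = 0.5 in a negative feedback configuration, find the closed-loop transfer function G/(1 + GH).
Closed-loop T = G/(1+GH).
Numerator: G_num * H_den = 10*p - 45.
Denominator: G_den * H_den + G_num * H_num = (p^2 + 2.6*p + 11.3) + (5*p - 22.5) = p^2 + 7.6*p - 11.2.
T(p) = (10*p - 45)/(p^2 + 7.6*p - 11.2)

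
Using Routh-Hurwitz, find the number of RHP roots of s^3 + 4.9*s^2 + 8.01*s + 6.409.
Routh array:
s^3: [1, 8.01]; s^2: [4.9, 6.409]; s^1: [6.70204]; s^0: [6.409]
First column: [1, 4.9, 6.70204, 6.409]. Sign changes = RHP roots = 0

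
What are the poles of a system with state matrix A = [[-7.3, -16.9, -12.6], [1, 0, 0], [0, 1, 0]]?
Eigenvalues solve det(λI - A) = 0.
Characteristic polynomial: λ^3 + 7.3*λ^2 + 16.9*λ + 12.6 = 0.
Factor: (λ + 2)(λ + 1.8)(λ + 3.5) = 0.
Roots: -1.8, -2, -3.5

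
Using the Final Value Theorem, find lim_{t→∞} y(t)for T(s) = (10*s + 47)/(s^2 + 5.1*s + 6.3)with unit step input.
FVT: lim_{t→∞} y(t) = lim_{s→0} s*Y(s) where Y(s) = T(s)/s.
= lim_{s→0} T(s) = T(0) = num(0)/den(0) = 47/6.3 = 7.46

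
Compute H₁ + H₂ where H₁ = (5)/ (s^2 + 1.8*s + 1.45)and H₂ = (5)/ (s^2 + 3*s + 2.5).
Parallel: H = H₁ + H₂ = (n₁·d₂ + n₂·d₁)/(d₁·d₂).
n₁·d₂ = 5*s^2 + 15*s + 12.5. n₂·d₁ = 5*s^2 + 9*s + 7.25. Sum = 10*s^2 + 24*s + 19.75. d₁·d₂ = s^4 + 4.8*s^3 + 9.35*s^2 + 8.85*s + 3.625.
H(s) = (10*s^2 + 24*s + 19.75)/(s^4 + 4.8*s^3 + 9.35*s^2 + 8.85*s + 3.625)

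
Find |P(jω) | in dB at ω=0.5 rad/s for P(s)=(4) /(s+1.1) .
Substitute s = j*0.5: P(j0.5) = 3.0137 - 1.36986j.
|P(j0.5)| = sqrt(Re² + Im²) = 3.31.
20*log₁₀(3.31) = 10.40 dB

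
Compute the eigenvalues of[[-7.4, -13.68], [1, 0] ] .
Eigenvalues solve det(λI - A) = 0.
Characteristic polynomial: λ^2 + 7.4*λ + 13.68 = 0.
Factor: (λ + 3.6)(λ + 3.8) = 0.
Roots: -3.6, -3.8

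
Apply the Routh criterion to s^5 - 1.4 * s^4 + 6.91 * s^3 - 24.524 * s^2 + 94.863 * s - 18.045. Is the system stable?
Routh array:
s^5: [1, 6.91, 94.863]; s^4: [-1.4, -24.524, -18.045]; s^3: [-10.6071, 81.9737]; s^2: [-35.3434, -18.045]; s^1: [87.3893]; s^0: [-18.045]
First column: [1, -1.4, -10.6071, -35.3434, 87.3893, -18.045]. Sign changes = 3.
No, unstable (3 RHP root(s))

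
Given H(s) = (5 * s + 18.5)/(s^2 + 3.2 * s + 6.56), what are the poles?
Set denominator = 0: s^2 + 3.2*s + 6.56 = 0 → Poles: -1.6 + 2j, -1.6 - 2j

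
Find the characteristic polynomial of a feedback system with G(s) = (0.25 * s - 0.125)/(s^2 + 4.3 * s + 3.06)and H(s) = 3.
Characteristic poly = G_den * H_den + G_num * H_num = (s^2 + 4.3*s + 3.06) + (0.75*s - 0.375) = s^2 + 5.05*s + 2.685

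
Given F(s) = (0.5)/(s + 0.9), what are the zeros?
Numerator is a nonzero constant (0.5) → Zeros: none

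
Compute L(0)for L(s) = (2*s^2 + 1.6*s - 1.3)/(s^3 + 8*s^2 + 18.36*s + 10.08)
DC gain = L(0) = num(0)/den(0) = -1.3/10.08 = -0.129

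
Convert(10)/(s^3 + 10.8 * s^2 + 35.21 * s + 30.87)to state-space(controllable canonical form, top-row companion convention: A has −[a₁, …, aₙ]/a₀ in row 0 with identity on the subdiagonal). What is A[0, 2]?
Reachable canonical form for den = s^3 + 10.8*s^2 + 35.21*s + 30.87: top row of A = -[a₁,a₂,...,aₙ]/a₀, ones on the subdiagonal, zeros elsewhere.
A = [[-10.8, -35.21, -30.87], [1, 0, 0], [0, 1, 0]].
A[0,2] = -30.87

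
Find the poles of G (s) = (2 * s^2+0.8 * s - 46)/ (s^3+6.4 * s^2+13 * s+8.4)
Set denominator = 0: s^3 + 6.4*s^2 + 13*s + 8.4 = (s + 1.4)(s + 3)(s + 2) = 0 → Poles: -1.4, -2, -3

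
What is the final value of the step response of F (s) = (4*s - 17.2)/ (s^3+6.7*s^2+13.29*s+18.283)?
FVT: lim_{t→∞} y(t) = lim_{s→0} s*Y(s) where Y(s) = F(s)/s.
= lim_{s→0} F(s) = F(0) = num(0)/den(0) = -17.2/18.283 = -0.9408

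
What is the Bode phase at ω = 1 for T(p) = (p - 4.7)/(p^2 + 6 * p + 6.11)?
Substitute p = j*1: T(j1) = -0.290072 + 0.536288j.
∠T(j1) = atan2(Im, Re) = atan2(0.536288, -0.290072) = 118.41°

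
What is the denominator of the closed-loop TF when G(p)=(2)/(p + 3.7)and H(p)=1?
Characteristic poly = G_den * H_den + G_num * H_num = (p + 3.7) + (2) = p + 5.7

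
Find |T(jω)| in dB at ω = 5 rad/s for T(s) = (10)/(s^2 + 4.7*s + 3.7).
Substitute s = j*5: T(j5) = -0.211742 - 0.233612j.
|T(j5)| = sqrt(Re² + Im²) = 0.3153.
20*log₁₀(0.3153) = -10.03 dB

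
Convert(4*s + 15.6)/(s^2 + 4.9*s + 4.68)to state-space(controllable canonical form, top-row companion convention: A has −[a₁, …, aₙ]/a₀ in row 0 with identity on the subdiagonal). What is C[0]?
Reachable canonical form: C = numerator coefficients (right-aligned, zero-padded to length n).
num = 4*s + 15.6, C = [[4, 15.6]].
C[0] = 4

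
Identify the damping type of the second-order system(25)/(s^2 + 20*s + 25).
Standard form: ωn²/(s²+2ζωn·s+ωn²) gives ωn=5, ζ=2.
Overdamped (ζ = 2 > 1)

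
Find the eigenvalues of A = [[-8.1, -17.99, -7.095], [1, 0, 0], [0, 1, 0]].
Eigenvalues solve det(λI - A) = 0.
Characteristic polynomial: λ^3 + 8.1*λ^2 + 17.99*λ + 7.095 = 0.
Factor: (λ + 3.3)(λ + 0.5)(λ + 4.3) = 0.
Roots: -0.5, -3.3, -4.3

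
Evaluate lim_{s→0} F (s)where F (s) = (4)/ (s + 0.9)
DC gain = F(0) = num(0)/den(0) = 4/0.9 = 4.444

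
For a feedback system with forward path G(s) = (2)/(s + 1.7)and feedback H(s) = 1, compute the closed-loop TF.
Closed-loop T = G/(1+GH).
Numerator: G_num * H_den = 2.
Denominator: G_den * H_den + G_num * H_num = (s + 1.7) + (2) = s + 3.7.
T(s) = (2)/(s + 3.7)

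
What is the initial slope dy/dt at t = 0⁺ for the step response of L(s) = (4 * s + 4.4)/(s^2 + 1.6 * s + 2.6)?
IVT: y'(0⁺) = lim_{s→∞} s²·Y(s) = lim_{s→∞} s·L(s).
deg(num) = 1, deg(den) = 2, relative degree = 1, so s·L(s) → (leading num)/(leading den) = 4/1 = 4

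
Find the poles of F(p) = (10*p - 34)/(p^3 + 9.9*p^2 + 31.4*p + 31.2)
Set denominator = 0: p^3 + 9.9*p^2 + 31.4*p + 31.2 = (p + 4)(p + 2)(p + 3.9) = 0 → Poles: -2, -3.9, -4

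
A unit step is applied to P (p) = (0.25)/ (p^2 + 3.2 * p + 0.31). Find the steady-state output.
FVT: lim_{t→∞} y(t) = lim_{p→0} p*Y(p) where Y(p) = P(p)/p.
= lim_{p→0} P(p) = P(0) = num(0)/den(0) = 0.25/0.31 = 0.8065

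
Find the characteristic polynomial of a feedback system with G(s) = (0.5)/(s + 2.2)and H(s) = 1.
Characteristic poly = G_den * H_den + G_num * H_num = (s + 2.2) + (0.5) = s + 2.7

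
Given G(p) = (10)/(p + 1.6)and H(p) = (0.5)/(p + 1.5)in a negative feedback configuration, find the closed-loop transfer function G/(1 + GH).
Closed-loop T = G/(1+GH).
Numerator: G_num * H_den = 10*p + 15.
Denominator: G_den * H_den + G_num * H_num = (p^2 + 3.1*p + 2.4) + (5) = p^2 + 3.1*p + 7.4.
T(p) = (10*p + 15)/(p^2 + 3.1*p + 7.4)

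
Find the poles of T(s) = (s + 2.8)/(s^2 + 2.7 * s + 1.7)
Set denominator = 0: s^2 + 2.7*s + 1.7 = (s + 1)(s + 1.7) = 0 → Poles: -1, -1.7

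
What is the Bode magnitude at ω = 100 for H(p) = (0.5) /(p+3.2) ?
Substitute p = j*100: H(j100) = 0.000159836 - 0.00499489j.
|H(j100)| = sqrt(Re² + Im²) = 0.004997.
20*log₁₀(0.004997) = -46.03 dB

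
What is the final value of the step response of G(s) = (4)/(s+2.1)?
FVT: lim_{t→∞} y(t) = lim_{s→0} s*Y(s) where Y(s) = G(s)/s.
= lim_{s→0} G(s) = G(0) = num(0)/den(0) = 4/2.1 = 1.905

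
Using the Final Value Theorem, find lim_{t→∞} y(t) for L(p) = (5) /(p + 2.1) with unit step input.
FVT: lim_{t→∞} y(t) = lim_{p→0} p*Y(p) where Y(p) = L(p)/p.
= lim_{p→0} L(p) = L(0) = num(0)/den(0) = 5/2.1 = 2.381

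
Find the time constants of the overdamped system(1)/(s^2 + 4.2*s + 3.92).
Overdamped: real poles at -2.8, -1.4. τ = -1/pole → τ₁ = 0.3571, τ₂ = 0.7143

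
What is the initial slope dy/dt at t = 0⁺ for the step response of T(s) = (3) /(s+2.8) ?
IVT: y'(0⁺) = lim_{s→∞} s²·Y(s) = lim_{s→∞} s·T(s).
deg(num) = 0, deg(den) = 1, relative degree = 1, so s·T(s) → (leading num)/(leading den) = 3/1 = 3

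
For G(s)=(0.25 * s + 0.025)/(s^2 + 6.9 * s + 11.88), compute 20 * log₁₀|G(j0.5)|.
Substitute s = j*0.5: G(j0.5) = 0.00490624 + 0.00929264j.
|G(j0.5)| = sqrt(Re² + Im²) = 0.01051.
20*log₁₀(0.01051) = -39.57 dB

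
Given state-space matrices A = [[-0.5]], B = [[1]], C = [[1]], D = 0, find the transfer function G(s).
G(s) = C(sI - A)⁻¹B + D.
Characteristic polynomial det(sI - A) = s + 0.5.
Numerator from C·adj(sI-A)·B + D·det(sI-A) = 1.
G(s) = (1)/(s + 0.5)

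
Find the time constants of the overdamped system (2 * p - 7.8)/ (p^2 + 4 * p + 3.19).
Overdamped: real poles at -1.1, -2.9. τ = -1/pole → τ₁ = 0.9091, τ₂ = 0.3448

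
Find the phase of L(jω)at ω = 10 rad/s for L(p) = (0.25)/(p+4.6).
Substitute p = j*10: L(j10) = 0.00949158 - 0.0206339j.
∠L(j10) = atan2(Im, Re) = atan2(-0.0206339, 0.00949158) = -65.30°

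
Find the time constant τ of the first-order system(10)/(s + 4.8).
First-order system: τ = -1/pole. Pole = -4.8. τ = -1/(-4.8) = 0.2083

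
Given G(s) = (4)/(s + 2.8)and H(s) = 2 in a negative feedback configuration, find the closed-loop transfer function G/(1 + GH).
Closed-loop T = G/(1+GH).
Numerator: G_num * H_den = 4.
Denominator: G_den * H_den + G_num * H_num = (s + 2.8) + (8) = s + 10.8.
T(s) = (4)/(s + 10.8)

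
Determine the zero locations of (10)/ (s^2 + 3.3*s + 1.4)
Numerator is a nonzero constant (10) → Zeros: none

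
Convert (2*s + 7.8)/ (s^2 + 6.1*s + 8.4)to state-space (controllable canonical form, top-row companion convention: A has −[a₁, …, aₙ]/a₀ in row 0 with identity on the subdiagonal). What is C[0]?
Reachable canonical form: C = numerator coefficients (right-aligned, zero-padded to length n).
num = 2*s + 7.8, C = [[2, 7.8]].
C[0] = 2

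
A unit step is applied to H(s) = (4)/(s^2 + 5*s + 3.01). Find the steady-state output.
FVT: lim_{t→∞} y(t) = lim_{s→0} s*Y(s) where Y(s) = H(s)/s.
= lim_{s→0} H(s) = H(0) = num(0)/den(0) = 4/3.01 = 1.329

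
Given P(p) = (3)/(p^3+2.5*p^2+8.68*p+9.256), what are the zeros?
Numerator is a nonzero constant (3) → Zeros: none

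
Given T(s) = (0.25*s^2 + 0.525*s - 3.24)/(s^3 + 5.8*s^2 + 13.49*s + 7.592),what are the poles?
Set denominator = 0: s^3 + 5.8*s^2 + 13.49*s + 7.592 = (s + 0.8)(s^2 + 5*s + 9.49) = 0 → Poles: -0.8, -2.5 + 1.8j, -2.5 - 1.8j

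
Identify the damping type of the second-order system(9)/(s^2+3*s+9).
Standard form: ωn²/(s²+2ζωn·s+ωn²) gives ωn=3, ζ=0.5.
Underdamped (ζ = 0.5 < 1)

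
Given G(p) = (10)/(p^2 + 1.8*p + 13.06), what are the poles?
Set denominator = 0: p^2 + 1.8*p + 13.06 = 0 → Poles: -0.9 + 3.5j, -0.9 - 3.5j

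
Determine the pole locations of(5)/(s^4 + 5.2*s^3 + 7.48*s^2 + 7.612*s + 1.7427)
Set denominator = 0: s^4 + 5.2*s^3 + 7.48*s^2 + 7.612*s + 1.7427 = (s + 3.7)(s + 0.3)(s^2 + 1.2*s + 1.57) = 0 → Poles: -0.3, -0.6 + 1.1j, -0.6 - 1.1j, -3.7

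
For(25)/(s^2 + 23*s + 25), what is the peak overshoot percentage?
Standard form: ωn²/(s²+2ζωn·s+ωn²) → ωn = 5, ζ = 2.3.
ζ ≥ 1, so the response is non-oscillatory: peak overshoot = 0%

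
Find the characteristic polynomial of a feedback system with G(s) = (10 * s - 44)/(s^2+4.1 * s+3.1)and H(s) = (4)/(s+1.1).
Characteristic poly = G_den * H_den + G_num * H_num = (s^3 + 5.2*s^2 + 7.61*s + 3.41) + (40*s - 176) = s^3 + 5.2*s^2 + 47.61*s - 172.59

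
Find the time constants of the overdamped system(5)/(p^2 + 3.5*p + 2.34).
Overdamped: real poles at -0.9, -2.6. τ = -1/pole → τ₁ = 1.111, τ₂ = 0.3846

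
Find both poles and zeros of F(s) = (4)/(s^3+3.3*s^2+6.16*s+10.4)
Set denominator = 0: s^3 + 3.3*s^2 + 6.16*s + 10.4 = (s + 2.5)(s^2 + 0.8*s + 4.16) = 0 → Poles: -0.4 + 2j, -0.4 - 2j, -2.5
Numerator is a nonzero constant (4) → Zeros: none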